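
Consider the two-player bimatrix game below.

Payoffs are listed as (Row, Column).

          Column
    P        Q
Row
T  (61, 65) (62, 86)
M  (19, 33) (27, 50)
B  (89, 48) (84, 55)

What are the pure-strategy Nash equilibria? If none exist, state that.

Row against P: payoffs 61, 19, 89 → best response B.
Row against Q: payoffs 62, 27, 84 → best response B.
Column against T: payoffs 65, 86 → best response Q.
Column against M: payoffs 33, 50 → best response Q.
Column against B: payoffs 48, 55 → best response Q.
Mutual best responses: (B, Q).

(B, Q)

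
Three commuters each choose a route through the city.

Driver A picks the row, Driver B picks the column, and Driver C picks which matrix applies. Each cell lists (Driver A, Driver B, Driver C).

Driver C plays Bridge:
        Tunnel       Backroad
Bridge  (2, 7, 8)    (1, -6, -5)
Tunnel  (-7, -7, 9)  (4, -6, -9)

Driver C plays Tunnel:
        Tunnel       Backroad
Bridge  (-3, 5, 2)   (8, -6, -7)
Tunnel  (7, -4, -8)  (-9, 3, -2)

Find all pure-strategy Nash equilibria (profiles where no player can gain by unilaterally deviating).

The unique pure-strategy Nash equilibrium is (Bridge, Tunnel, Bridge).

(Bridge, Tunnel, Bridge): Driver A gets 2, best alternative -7; Driver B gets 7, best alternative -6; Driver C gets 8, best alternative 2. No profitable deviation — NE.
(Bridge, Tunnel, Tunnel): Driver A can switch to Tunnel (-3 → 7). Not NE.
(Bridge, Backroad, Bridge): Driver A can switch to Tunnel (1 → 4). Not NE.
(Bridge, Backroad, Tunnel): Driver B can switch to Tunnel (-6 → 5). Not NE.
(Tunnel, Tunnel, Bridge): Driver A can switch to Bridge (-7 → 2). Not NE.
(Tunnel, Tunnel, Tunnel): Driver B can switch to Backroad (-4 → 3). Not NE.
(Tunnel, Backroad, Bridge): Driver C can switch to Tunnel (-9 → -2). Not NE.
(Tunnel, Backroad, Tunnel): Driver A can switch to Bridge (-9 → 8). Not NE.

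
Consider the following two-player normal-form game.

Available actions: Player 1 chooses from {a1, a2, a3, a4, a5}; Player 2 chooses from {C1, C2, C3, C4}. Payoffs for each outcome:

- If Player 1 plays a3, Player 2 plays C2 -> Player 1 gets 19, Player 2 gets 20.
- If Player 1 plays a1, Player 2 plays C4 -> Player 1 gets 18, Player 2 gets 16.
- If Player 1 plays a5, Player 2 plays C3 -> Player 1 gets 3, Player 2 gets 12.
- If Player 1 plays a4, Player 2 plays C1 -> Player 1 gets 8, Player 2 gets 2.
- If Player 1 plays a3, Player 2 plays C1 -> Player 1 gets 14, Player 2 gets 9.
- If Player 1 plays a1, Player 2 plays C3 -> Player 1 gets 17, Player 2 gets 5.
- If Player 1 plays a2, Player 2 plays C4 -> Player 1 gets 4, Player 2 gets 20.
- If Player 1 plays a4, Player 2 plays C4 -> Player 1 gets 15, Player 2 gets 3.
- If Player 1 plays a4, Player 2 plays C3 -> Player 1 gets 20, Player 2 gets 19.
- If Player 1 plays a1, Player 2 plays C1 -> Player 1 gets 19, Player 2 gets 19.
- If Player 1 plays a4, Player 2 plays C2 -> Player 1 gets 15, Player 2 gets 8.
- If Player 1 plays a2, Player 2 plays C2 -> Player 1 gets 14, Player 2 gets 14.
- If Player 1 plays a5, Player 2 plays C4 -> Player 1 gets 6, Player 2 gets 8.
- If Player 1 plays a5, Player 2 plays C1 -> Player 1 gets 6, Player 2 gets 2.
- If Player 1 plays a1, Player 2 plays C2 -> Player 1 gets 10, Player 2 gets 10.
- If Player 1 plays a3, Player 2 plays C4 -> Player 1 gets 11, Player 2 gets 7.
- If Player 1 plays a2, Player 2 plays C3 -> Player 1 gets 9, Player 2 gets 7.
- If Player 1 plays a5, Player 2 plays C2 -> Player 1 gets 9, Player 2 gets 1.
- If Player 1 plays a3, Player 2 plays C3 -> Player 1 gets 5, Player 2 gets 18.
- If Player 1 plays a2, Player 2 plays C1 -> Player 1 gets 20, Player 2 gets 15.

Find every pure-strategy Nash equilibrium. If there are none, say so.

(a1, C1): Player 1 can switch to a2 (19 → 20). Not NE.
(a1, C2): Player 1 can switch to a2 (10 → 14). Not NE.
(a1, C3): Player 1 can switch to a4 (17 → 20). Not NE.
(a1, C4): Player 2 can switch to C1 (16 → 19). Not NE.
(a2, C1): Player 2 can switch to C4 (15 → 20). Not NE.
(a2, C2): Player 1 can switch to a3 (14 → 19). Not NE.
(a2, C3): Player 1 can switch to a1 (9 → 17). Not NE.
(a2, C4): Player 1 can switch to a1 (4 → 18). Not NE.
(a3, C1): Player 1 can switch to a1 (14 → 19). Not NE.
(a3, C2): Player 1 gets 19, best alternative 15; Player 2 gets 20, best alternative 18. No profitable deviation — NE.
(a3, C3): Player 1 can switch to a1 (5 → 17). Not NE.
(a4, C3): Player 1 gets 20, best alternative 17; Player 2 gets 19, best alternative 8. No profitable deviation — NE.
(The remaining 8 profiles each have a profitable deviation by the same check.)

Pure-strategy Nash equilibria: (a3, C2); (a4, C3)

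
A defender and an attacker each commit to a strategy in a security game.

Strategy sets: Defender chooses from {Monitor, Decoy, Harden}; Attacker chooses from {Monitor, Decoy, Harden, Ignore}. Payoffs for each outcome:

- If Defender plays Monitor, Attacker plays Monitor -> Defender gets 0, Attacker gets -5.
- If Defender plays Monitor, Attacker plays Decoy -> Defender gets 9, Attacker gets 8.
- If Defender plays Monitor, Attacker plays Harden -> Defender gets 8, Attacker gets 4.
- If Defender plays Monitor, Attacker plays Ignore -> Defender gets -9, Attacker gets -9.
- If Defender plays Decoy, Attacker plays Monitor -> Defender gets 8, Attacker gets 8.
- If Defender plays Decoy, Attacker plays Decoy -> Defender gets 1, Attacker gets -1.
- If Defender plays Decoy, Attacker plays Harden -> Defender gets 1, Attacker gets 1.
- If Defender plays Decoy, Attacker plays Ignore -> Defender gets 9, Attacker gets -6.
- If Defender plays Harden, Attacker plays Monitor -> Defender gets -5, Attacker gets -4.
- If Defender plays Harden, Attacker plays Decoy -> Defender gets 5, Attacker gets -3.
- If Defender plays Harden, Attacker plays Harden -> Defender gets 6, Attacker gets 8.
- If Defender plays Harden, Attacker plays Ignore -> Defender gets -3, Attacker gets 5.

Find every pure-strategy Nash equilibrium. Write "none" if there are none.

The pure Nash equilibria are (Monitor, Decoy) and (Decoy, Monitor).

Mark each player's best response to every combination of opponents' strategies; a profile where every player is best-responding is a pure Nash equilibrium.
Defender against Monitor: payoffs 0, 8, -5 → best response Decoy.
Defender against Decoy: payoffs 9, 1, 5 → best response Monitor.
Defender against Harden: payoffs 8, 1, 6 → best response Monitor.
Defender against Ignore: payoffs -9, 9, -3 → best response Decoy.
Attacker against Monitor: payoffs -5, 8, 4, -9 → best response Decoy.
Attacker against Decoy: payoffs 8, -1, 1, -6 → best response Monitor.
Attacker against Harden: payoffs -4, -3, 8, 5 → best response Harden.
Mutual best responses: (Monitor, Decoy); (Decoy, Monitor).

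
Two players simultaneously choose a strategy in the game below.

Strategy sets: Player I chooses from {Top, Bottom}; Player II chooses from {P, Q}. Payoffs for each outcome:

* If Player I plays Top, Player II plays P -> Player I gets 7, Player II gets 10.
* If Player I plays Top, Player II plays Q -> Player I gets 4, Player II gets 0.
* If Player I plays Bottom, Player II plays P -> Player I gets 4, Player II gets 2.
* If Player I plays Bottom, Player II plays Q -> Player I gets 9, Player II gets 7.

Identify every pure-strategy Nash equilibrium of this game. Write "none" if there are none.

Mark each player's best response to every combination of opponents' strategies; a profile where every player is best-responding is a pure Nash equilibrium.
Player I against P: payoffs 7, 4 → best response Top.
Player I against Q: payoffs 4, 9 → best response Bottom.
Player II against Top: payoffs 10, 0 → best response P.
Player II against Bottom: payoffs 2, 7 → best response Q.
Mutual best responses: (Top, P); (Bottom, Q).

Pure-strategy Nash equilibria: (Top, P), (Bottom, Q)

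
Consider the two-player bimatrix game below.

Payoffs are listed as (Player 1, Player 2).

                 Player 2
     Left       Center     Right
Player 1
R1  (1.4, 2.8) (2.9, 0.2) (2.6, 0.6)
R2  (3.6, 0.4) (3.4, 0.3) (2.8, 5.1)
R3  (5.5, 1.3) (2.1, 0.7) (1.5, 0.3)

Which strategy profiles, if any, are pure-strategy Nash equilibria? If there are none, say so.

(R2, Right); (R3, Left)

Mark each player's best response to every combination of opponents' strategies; a profile where every player is best-responding is a pure Nash equilibrium.
Player 1 against Left: payoffs 1.4, 3.6, 5.5 → best response R3.
Player 1 against Center: payoffs 2.9, 3.4, 2.1 → best response R2.
Player 1 against Right: payoffs 2.6, 2.8, 1.5 → best response R2.
Player 2 against R1: payoffs 2.8, 0.2, 0.6 → best response Left.
Player 2 against R2: payoffs 0.4, 0.3, 5.1 → best response Right.
Player 2 against R3: payoffs 1.3, 0.7, 0.3 → best response Left.
Mutual best responses: (R2, Right); (R3, Left).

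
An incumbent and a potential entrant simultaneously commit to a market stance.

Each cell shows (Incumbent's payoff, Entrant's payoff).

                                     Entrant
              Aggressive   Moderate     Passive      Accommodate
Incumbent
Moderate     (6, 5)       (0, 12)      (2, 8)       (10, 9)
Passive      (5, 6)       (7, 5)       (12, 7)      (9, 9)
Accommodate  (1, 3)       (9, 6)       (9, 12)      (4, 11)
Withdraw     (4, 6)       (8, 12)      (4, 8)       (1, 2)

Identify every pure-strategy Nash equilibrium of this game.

There is no pure-strategy Nash equilibrium.

Incumbent against Aggressive: payoffs 6, 5, 1, 4 → best response Moderate.
Incumbent against Moderate: payoffs 0, 7, 9, 8 → best response Accommodate.
Incumbent against Passive: payoffs 2, 12, 9, 4 → best response Passive.
Incumbent against Accommodate: payoffs 10, 9, 4, 1 → best response Moderate.
Entrant against Moderate: payoffs 5, 12, 8, 9 → best response Moderate.
Entrant against Passive: payoffs 6, 5, 7, 9 → best response Accommodate.
Entrant against Accommodate: payoffs 3, 6, 12, 11 → best response Passive.
Entrant against Withdraw: payoffs 6, 12, 8, 2 → best response Moderate.
No profile is a mutual best response for all players.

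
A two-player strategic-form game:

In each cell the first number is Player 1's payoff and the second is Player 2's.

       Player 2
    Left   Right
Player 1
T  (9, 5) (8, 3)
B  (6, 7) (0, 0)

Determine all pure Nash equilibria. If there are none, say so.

(T, Left)

Mark each player's best response to every combination of opponents' strategies; a profile where every player is best-responding is a pure Nash equilibrium.
Player 1 against Left: payoffs 9, 6 → best response T.
Player 1 against Right: payoffs 8, 0 → best response T.
Player 2 against T: payoffs 5, 3 → best response Left.
Player 2 against B: payoffs 7, 0 → best response Left.
Mutual best responses: (T, Left).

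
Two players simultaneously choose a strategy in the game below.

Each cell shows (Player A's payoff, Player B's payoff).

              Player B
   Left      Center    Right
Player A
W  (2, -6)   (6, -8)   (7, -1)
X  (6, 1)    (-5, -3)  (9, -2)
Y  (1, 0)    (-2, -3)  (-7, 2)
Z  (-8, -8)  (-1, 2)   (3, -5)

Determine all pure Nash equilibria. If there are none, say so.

Pure NE: (X, Left)

Player A against Left: payoffs 2, 6, 1, -8 → best response X.
Player A against Center: payoffs 6, -5, -2, -1 → best response W.
Player A against Right: payoffs 7, 9, -7, 3 → best response X.
Player B against W: payoffs -6, -8, -1 → best response Right.
Player B against X: payoffs 1, -3, -2 → best response Left.
Player B against Y: payoffs 0, -3, 2 → best response Right.
Player B against Z: payoffs -8, 2, -5 → best response Center.
Mutual best responses: (X, Left).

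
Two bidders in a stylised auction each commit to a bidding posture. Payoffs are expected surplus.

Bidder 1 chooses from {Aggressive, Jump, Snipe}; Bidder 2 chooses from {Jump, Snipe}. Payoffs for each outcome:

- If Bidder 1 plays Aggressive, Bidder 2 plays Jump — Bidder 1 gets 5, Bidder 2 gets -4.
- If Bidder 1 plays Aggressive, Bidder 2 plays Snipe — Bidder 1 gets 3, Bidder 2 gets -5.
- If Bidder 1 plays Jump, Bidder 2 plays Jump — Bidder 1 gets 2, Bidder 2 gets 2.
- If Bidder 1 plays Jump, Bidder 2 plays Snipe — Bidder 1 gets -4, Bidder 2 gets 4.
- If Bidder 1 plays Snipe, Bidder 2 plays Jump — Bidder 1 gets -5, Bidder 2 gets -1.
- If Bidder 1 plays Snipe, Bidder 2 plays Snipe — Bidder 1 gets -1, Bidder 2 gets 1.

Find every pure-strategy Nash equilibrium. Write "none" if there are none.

Bidder 1 against Jump: payoffs 5, 2, -5 → best response Aggressive.
Bidder 1 against Snipe: payoffs 3, -4, -1 → best response Aggressive.
Bidder 2 against Aggressive: payoffs -4, -5 → best response Jump.
Bidder 2 against Jump: payoffs 2, 4 → best response Snipe.
Bidder 2 against Snipe: payoffs -1, 1 → best response Snipe.
Mutual best responses: (Aggressive, Jump).

Pure NE: (Aggressive, Jump)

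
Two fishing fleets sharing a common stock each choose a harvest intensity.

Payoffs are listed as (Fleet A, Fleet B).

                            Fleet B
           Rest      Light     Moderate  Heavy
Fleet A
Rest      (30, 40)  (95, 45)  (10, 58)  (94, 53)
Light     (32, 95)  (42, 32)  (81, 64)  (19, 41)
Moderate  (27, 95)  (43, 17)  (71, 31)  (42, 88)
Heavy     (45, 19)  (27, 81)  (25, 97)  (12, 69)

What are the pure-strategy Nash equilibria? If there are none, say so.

This game has no pure Nash equilibrium.

Mark each player's best response to every combination of opponents' strategies; a profile where every player is best-responding is a pure Nash equilibrium.
Fleet A against Rest: payoffs 30, 32, 27, 45 → best response Heavy.
Fleet A against Light: payoffs 95, 42, 43, 27 → best response Rest.
Fleet A against Moderate: payoffs 10, 81, 71, 25 → best response Light.
Fleet A against Heavy: payoffs 94, 19, 42, 12 → best response Rest.
Fleet B against Rest: payoffs 40, 45, 58, 53 → best response Moderate.
Fleet B against Light: payoffs 95, 32, 64, 41 → best response Rest.
Fleet B against Moderate: payoffs 95, 17, 31, 88 → best response Rest.
Fleet B against Heavy: payoffs 19, 81, 97, 69 → best response Moderate.
No profile is a mutual best response for all players.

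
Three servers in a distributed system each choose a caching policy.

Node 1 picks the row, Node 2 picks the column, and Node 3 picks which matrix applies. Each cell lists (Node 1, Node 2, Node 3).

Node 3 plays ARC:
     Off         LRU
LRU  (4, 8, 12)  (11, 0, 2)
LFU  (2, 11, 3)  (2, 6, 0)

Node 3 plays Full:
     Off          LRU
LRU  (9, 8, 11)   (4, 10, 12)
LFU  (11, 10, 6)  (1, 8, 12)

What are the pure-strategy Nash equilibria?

Node 1 against (Off, ARC): payoffs 4, 2 → best response LRU.
Node 1 against (Off, Full): payoffs 9, 11 → best response LFU.
Node 1 against (LRU, ARC): payoffs 11, 2 → best response LRU.
Node 1 against (LRU, Full): payoffs 4, 1 → best response LRU.
Node 2 against (LRU, ARC): payoffs 8, 0 → best response Off.
Node 2 against (LRU, Full): payoffs 8, 10 → best response LRU.
Node 2 against (LFU, ARC): payoffs 11, 6 → best response Off.
Node 2 against (LFU, Full): payoffs 10, 8 → best response Off.
Node 3 against (LRU, Off): payoffs 12, 11 → best response ARC.
Node 3 against (LRU, LRU): payoffs 2, 12 → best response Full.
Node 3 against (LFU, Off): payoffs 3, 6 → best response Full.
Node 3 against (LFU, LRU): payoffs 0, 12 → best response Full.
Mutual best responses: (LRU, Off, ARC); (LRU, LRU, Full); (LFU, Off, Full).

(LRU, Off, ARC); (LRU, LRU, Full); (LFU, Off, Full)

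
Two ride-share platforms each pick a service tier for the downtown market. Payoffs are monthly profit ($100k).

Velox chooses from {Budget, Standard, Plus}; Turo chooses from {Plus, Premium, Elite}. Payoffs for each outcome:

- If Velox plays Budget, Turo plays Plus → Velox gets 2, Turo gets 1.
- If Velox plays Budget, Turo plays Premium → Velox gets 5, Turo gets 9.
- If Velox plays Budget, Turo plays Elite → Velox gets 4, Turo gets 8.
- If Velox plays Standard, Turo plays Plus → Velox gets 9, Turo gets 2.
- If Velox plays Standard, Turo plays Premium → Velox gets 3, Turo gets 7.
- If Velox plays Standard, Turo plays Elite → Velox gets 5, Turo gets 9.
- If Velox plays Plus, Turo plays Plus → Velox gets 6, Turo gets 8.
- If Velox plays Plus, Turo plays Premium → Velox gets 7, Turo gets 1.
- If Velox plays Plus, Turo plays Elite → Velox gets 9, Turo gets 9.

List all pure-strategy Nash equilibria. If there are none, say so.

For each strategy profile, look for a profitable unilateral deviation.
(Budget, Plus): Velox can switch to Standard (2 → 9). Not NE.
(Budget, Premium): Velox can switch to Plus (5 → 7). Not NE.
(Budget, Elite): Velox can switch to Standard (4 → 5). Not NE.
(Standard, Plus): Turo can switch to Premium (2 → 7). Not NE.
(Standard, Premium): Velox can switch to Budget (3 → 5). Not NE.
(Standard, Elite): Velox can switch to Plus (5 → 9). Not NE.
(Plus, Plus): Velox can switch to Standard (6 → 9). Not NE.
(Plus, Premium): Turo can switch to Plus (1 → 8). Not NE.
(Plus, Elite): Velox gets 9, best alternative 5; Turo gets 9, best alternative 8. No profitable deviation — NE.

The unique pure-strategy Nash equilibrium is (Plus, Elite).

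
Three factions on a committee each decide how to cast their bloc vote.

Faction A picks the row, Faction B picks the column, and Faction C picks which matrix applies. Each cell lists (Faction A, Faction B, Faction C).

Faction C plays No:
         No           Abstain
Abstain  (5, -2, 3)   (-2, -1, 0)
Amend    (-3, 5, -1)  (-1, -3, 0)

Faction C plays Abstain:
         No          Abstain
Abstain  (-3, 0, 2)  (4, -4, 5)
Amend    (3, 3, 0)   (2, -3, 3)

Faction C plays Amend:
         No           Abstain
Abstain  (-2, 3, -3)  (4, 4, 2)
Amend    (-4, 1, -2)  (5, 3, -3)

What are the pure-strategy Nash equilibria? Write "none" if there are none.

(Abstain, No, No): Faction B can switch to Abstain (-2 → -1). Not NE.
(Abstain, No, Abstain): Faction A can switch to Amend (-3 → 3). Not NE.
(Abstain, No, Amend): Faction B can switch to Abstain (3 → 4). Not NE.
(Abstain, Abstain, No): Faction A can switch to Amend (-2 → -1). Not NE.
(Abstain, Abstain, Abstain): Faction B can switch to No (-4 → 0). Not NE.
(Abstain, Abstain, Amend): Faction A can switch to Amend (4 → 5). Not NE.
(Amend, No, Abstain): Faction A gets 3, best alternative -3; Faction B gets 3, best alternative -3; Faction C gets 0, best alternative -1. No profitable deviation — NE.
(The remaining 5 profiles each have a profitable deviation by the same check.)

The unique pure-strategy Nash equilibrium is (Amend, No, Abstain).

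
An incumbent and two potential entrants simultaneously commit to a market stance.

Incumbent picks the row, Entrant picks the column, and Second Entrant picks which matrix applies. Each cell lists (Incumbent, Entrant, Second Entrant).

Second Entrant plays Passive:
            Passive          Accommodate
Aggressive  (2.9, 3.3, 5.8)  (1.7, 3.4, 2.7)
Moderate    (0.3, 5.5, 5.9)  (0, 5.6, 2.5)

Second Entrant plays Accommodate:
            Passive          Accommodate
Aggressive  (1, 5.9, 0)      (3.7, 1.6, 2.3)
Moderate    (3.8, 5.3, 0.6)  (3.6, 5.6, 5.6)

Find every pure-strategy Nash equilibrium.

(Aggressive, Accommodate, Passive)

For each player, find the best response to each opponent profile; mutual best responses are the pure NE.
Incumbent against (Passive, Passive): payoffs 2.9, 0.3 → best response Aggressive.
Incumbent against (Passive, Accommodate): payoffs 1, 3.8 → best response Moderate.
Incumbent against (Accommodate, Passive): payoffs 1.7, 0 → best response Aggressive.
Incumbent against (Accommodate, Accommodate): payoffs 3.7, 3.6 → best response Aggressive.
Entrant against (Aggressive, Passive): payoffs 3.3, 3.4 → best response Accommodate.
Entrant against (Aggressive, Accommodate): payoffs 5.9, 1.6 → best response Passive.
Entrant against (Moderate, Passive): payoffs 5.5, 5.6 → best response Accommodate.
Entrant against (Moderate, Accommodate): payoffs 5.3, 5.6 → best response Accommodate.
Second Entrant against (Aggressive, Passive): payoffs 5.8, 0 → best response Passive.
Second Entrant against (Aggressive, Accommodate): payoffs 2.7, 2.3 → best response Passive.
Second Entrant against (Moderate, Passive): payoffs 5.9, 0.6 → best response Passive.
Second Entrant against (Moderate, Accommodate): payoffs 2.5, 5.6 → best response Accommodate.
Mutual best responses: (Aggressive, Accommodate, Passive).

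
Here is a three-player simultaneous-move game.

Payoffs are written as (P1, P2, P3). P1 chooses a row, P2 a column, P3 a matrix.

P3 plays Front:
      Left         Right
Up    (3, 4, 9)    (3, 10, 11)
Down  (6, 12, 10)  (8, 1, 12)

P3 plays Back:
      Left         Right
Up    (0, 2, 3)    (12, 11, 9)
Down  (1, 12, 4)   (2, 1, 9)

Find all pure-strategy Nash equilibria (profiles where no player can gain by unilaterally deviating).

(Up, Left, Front): P1 can switch to Down (3 → 6). Not NE.
(Up, Left, Back): P1 can switch to Down (0 → 1). Not NE.
(Up, Right, Front): P1 can switch to Down (3 → 8). Not NE.
(Up, Right, Back): P3 can switch to Front (9 → 11). Not NE.
(Down, Left, Front): P1 gets 6, best alternative 3; P2 gets 12, best alternative 1; P3 gets 10, best alternative 4. No profitable deviation — NE.
(Down, Left, Back): P3 can switch to Front (4 → 10). Not NE.
(Down, Right, Front): P2 can switch to Left (1 → 12). Not NE.
(Down, Right, Back): P1 can switch to Up (2 → 12). Not NE.

The unique pure-strategy Nash equilibrium is (Down, Left, Front).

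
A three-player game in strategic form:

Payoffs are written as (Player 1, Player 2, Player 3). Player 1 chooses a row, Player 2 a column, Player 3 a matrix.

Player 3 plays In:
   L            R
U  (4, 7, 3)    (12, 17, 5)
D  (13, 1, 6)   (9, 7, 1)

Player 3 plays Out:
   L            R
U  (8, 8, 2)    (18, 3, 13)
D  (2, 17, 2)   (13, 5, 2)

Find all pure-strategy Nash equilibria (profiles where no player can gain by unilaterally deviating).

This game has no pure Nash equilibrium.

Player 1 against (L, In): payoffs 4, 13 → best response D.
Player 1 against (L, Out): payoffs 8, 2 → best response U.
Player 1 against (R, In): payoffs 12, 9 → best response U.
Player 1 against (R, Out): payoffs 18, 13 → best response U.
Player 2 against (U, In): payoffs 7, 17 → best response R.
Player 2 against (U, Out): payoffs 8, 3 → best response L.
Player 2 against (D, In): payoffs 1, 7 → best response R.
Player 2 against (D, Out): payoffs 17, 5 → best response L.
Player 3 against (U, L): payoffs 3, 2 → best response In.
Player 3 against (U, R): payoffs 5, 13 → best response Out.
Player 3 against (D, L): payoffs 6, 2 → best response In.
Player 3 against (D, R): payoffs 1, 2 → best response Out.
No profile is a mutual best response for all players.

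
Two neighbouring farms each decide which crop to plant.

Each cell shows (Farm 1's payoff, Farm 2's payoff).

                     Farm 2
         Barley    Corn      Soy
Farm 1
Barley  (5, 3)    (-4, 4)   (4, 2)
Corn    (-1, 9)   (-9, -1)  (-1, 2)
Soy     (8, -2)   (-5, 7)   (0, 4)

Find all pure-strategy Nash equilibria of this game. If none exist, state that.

The unique pure-strategy Nash equilibrium is (Barley, Corn).

Farm 1 against Barley: payoffs 5, -1, 8 → best response Soy.
Farm 1 against Corn: payoffs -4, -9, -5 → best response Barley.
Farm 1 against Soy: payoffs 4, -1, 0 → best response Barley.
Farm 2 against Barley: payoffs 3, 4, 2 → best response Corn.
Farm 2 against Corn: payoffs 9, -1, 2 → best response Barley.
Farm 2 against Soy: payoffs -2, 7, 4 → best response Corn.
Mutual best responses: (Barley, Corn).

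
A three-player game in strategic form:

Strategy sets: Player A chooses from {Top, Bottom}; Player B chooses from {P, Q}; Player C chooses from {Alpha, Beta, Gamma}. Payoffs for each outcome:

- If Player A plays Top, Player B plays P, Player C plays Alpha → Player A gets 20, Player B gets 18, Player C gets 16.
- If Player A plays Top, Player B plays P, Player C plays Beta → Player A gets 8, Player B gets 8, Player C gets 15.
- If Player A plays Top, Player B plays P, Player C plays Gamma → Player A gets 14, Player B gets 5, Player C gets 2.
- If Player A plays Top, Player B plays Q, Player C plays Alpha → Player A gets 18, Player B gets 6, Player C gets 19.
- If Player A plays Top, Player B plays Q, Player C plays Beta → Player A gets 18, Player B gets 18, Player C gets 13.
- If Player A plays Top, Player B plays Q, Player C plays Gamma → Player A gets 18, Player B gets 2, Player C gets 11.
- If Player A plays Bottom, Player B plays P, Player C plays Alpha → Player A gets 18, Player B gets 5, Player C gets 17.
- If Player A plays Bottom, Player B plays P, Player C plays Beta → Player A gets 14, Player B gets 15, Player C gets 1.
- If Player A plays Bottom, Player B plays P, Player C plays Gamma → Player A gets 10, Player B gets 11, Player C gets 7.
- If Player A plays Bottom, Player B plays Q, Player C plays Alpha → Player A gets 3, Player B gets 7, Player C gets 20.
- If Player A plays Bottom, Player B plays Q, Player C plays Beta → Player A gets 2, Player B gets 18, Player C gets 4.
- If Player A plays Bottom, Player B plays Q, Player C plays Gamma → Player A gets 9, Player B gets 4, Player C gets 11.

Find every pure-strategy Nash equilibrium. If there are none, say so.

Player A against (P, Alpha): payoffs 20, 18 → best response Top.
Player A against (P, Beta): payoffs 8, 14 → best response Bottom.
Player A against (P, Gamma): payoffs 14, 10 → best response Top.
Player A against (Q, Alpha): payoffs 18, 3 → best response Top.
Player A against (Q, Beta): payoffs 18, 2 → best response Top.
Player A against (Q, Gamma): payoffs 18, 9 → best response Top.
Player B against (Top, Alpha): payoffs 18, 6 → best response P.
Player B against (Top, Beta): payoffs 8, 18 → best response Q.
Player B against (Top, Gamma): payoffs 5, 2 → best response P.
Player B against (Bottom, Alpha): payoffs 5, 7 → best response Q.
Player B against (Bottom, Beta): payoffs 15, 18 → best response Q.
Player B against (Bottom, Gamma): payoffs 11, 4 → best response P.
Player C against (Top, P): payoffs 16, 15, 2 → best response Alpha.
Player C against (Top, Q): payoffs 19, 13, 11 → best response Alpha.
Player C against (Bottom, P): payoffs 17, 1, 7 → best response Alpha.
Player C against (Bottom, Q): payoffs 20, 4, 11 → best response Alpha.
Mutual best responses: (Top, P, Alpha).

Pure NE: (Top, P, Alpha)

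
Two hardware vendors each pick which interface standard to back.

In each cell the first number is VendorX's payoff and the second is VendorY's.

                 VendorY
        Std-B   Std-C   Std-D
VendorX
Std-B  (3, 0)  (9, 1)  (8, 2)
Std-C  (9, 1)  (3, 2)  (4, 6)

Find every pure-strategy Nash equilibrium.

VendorX against Std-B: payoffs 3, 9 → best response Std-C.
VendorX against Std-C: payoffs 9, 3 → best response Std-B.
VendorX against Std-D: payoffs 8, 4 → best response Std-B.
VendorY against Std-B: payoffs 0, 1, 2 → best response Std-D.
VendorY against Std-C: payoffs 1, 2, 6 → best response Std-D.
Mutual best responses: (Std-B, Std-D).

(Std-B, Std-D)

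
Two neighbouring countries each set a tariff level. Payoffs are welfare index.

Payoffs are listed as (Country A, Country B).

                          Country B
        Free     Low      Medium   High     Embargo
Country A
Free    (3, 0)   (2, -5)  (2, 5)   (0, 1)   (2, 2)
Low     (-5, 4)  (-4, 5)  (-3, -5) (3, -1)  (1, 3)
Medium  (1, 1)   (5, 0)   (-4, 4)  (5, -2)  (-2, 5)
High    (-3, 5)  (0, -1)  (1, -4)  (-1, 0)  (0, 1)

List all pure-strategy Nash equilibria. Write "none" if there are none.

Country A against Free: payoffs 3, -5, 1, -3 → best response Free.
Country A against Low: payoffs 2, -4, 5, 0 → best response Medium.
Country A against Medium: payoffs 2, -3, -4, 1 → best response Free.
Country A against High: payoffs 0, 3, 5, -1 → best response Medium.
Country A against Embargo: payoffs 2, 1, -2, 0 → best response Free.
Country B against Free: payoffs 0, -5, 5, 1, 2 → best response Medium.
Country B against Low: payoffs 4, 5, -5, -1, 3 → best response Low.
Country B against Medium: payoffs 1, 0, 4, -2, 5 → best response Embargo.
Country B against High: payoffs 5, -1, -4, 0, 1 → best response Free.
Mutual best responses: (Free, Medium).

The unique pure-strategy Nash equilibrium is (Free, Medium).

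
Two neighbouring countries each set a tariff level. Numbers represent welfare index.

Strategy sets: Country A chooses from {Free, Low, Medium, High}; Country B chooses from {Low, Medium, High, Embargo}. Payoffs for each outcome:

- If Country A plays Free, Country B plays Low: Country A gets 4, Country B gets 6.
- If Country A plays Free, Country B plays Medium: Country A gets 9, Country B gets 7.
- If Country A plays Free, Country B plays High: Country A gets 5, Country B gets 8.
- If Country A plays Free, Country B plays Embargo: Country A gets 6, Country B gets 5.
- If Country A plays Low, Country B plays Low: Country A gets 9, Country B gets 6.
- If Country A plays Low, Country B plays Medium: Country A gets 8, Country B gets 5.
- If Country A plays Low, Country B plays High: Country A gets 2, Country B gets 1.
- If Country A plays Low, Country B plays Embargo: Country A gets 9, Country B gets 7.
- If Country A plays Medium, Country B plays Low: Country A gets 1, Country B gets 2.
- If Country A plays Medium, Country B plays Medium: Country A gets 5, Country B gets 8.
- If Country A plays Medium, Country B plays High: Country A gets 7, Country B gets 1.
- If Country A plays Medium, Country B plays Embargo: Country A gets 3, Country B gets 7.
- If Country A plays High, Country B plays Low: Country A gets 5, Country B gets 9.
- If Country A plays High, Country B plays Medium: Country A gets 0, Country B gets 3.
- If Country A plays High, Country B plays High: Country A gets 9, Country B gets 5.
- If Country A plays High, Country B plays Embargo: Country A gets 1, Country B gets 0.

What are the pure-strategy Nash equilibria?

Pure NE: (Low, Embargo)

(Free, Low): Country A can switch to Low (4 → 9). Not NE.
(Free, Medium): Country B can switch to High (7 → 8). Not NE.
(Free, High): Country A can switch to Medium (5 → 7). Not NE.
(Free, Embargo): Country A can switch to Low (6 → 9). Not NE.
(Low, Low): Country B can switch to Embargo (6 → 7). Not NE.
(Low, Medium): Country A can switch to Free (8 → 9). Not NE.
(Low, High): Country A can switch to Free (2 → 5). Not NE.
(Low, Embargo): Country A gets 9, best alternative 6; Country B gets 7, best alternative 6. No profitable deviation — NE.
(Medium, Low): Country A can switch to Free (1 → 4). Not NE.
(Medium, Medium): Country A can switch to Free (5 → 9). Not NE.
(Medium, High): Country A can switch to High (7 → 9). Not NE.
(The remaining 5 profiles each have a profitable deviation by the same check.)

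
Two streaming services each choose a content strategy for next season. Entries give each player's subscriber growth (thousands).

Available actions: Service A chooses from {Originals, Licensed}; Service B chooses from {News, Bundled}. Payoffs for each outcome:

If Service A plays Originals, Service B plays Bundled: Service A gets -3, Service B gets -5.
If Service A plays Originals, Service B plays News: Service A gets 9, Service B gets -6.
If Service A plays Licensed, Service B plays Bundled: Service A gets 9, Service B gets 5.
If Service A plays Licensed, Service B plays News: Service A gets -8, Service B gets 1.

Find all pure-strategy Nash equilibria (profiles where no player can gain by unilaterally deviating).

(Originals, News): Service B can switch to Bundled (-6 → -5). Not NE.
(Originals, Bundled): Service A can switch to Licensed (-3 → 9). Not NE.
(Licensed, News): Service A can switch to Originals (-8 → 9). Not NE.
(Licensed, Bundled): Service A gets 9, best alternative -3; Service B gets 5, best alternative 1. No profitable deviation — NE.

The unique pure-strategy Nash equilibrium is (Licensed, Bundled).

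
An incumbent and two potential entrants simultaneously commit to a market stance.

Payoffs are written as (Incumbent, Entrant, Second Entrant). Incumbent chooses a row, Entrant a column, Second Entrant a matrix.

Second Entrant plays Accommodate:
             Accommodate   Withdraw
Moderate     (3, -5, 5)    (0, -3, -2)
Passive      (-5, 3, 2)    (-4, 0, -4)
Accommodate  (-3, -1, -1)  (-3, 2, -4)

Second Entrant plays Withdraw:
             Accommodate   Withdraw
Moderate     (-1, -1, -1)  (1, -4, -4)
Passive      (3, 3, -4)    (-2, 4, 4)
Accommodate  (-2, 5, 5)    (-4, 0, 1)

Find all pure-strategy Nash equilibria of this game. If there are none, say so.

Incumbent against (Accommodate, Accommodate): payoffs 3, -5, -3 → best response Moderate.
Incumbent against (Accommodate, Withdraw): payoffs -1, 3, -2 → best response Passive.
Incumbent against (Withdraw, Accommodate): payoffs 0, -4, -3 → best response Moderate.
Incumbent against (Withdraw, Withdraw): payoffs 1, -2, -4 → best response Moderate.
Entrant against (Moderate, Accommodate): payoffs -5, -3 → best response Withdraw.
Entrant against (Moderate, Withdraw): payoffs -1, -4 → best response Accommodate.
Entrant against (Passive, Accommodate): payoffs 3, 0 → best response Accommodate.
Entrant against (Passive, Withdraw): payoffs 3, 4 → best response Withdraw.
Entrant against (Accommodate, Accommodate): payoffs -1, 2 → best response Withdraw.
Entrant against (Accommodate, Withdraw): payoffs 5, 0 → best response Accommodate.
Second Entrant against (Moderate, Accommodate): payoffs 5, -1 → best response Accommodate.
Second Entrant against (Moderate, Withdraw): payoffs -2, -4 → best response Accommodate.
Second Entrant against (Passive, Accommodate): payoffs 2, -4 → best response Accommodate.
Second Entrant against (Passive, Withdraw): payoffs -4, 4 → best response Withdraw.
Second Entrant against (Accommodate, Accommodate): payoffs -1, 5 → best response Withdraw.
Second Entrant against (Accommodate, Withdraw): payoffs -4, 1 → best response Withdraw.
Mutual best responses: (Moderate, Withdraw, Accommodate).

The unique pure-strategy Nash equilibrium is (Moderate, Withdraw, Accommodate).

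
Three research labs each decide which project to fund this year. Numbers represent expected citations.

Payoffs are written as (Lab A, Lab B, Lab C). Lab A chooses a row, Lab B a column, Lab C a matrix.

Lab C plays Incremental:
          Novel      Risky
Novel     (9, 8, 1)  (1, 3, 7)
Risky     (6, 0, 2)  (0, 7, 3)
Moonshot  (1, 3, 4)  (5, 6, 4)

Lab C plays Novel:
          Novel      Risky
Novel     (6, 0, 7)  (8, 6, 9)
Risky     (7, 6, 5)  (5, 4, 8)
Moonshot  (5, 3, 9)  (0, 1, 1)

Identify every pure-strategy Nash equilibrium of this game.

Pure-strategy Nash equilibria: (Novel, Risky, Novel); (Risky, Novel, Novel); (Moonshot, Risky, Incremental)

Mark each player's best response to every combination of opponents' strategies; a profile where every player is best-responding is a pure Nash equilibrium.
Lab A against (Novel, Incremental): payoffs 9, 6, 1 → best response Novel.
Lab A against (Novel, Novel): payoffs 6, 7, 5 → best response Risky.
Lab A against (Risky, Incremental): payoffs 1, 0, 5 → best response Moonshot.
Lab A against (Risky, Novel): payoffs 8, 5, 0 → best response Novel.
Lab B against (Novel, Incremental): payoffs 8, 3 → best response Novel.
Lab B against (Novel, Novel): payoffs 0, 6 → best response Risky.
Lab B against (Risky, Incremental): payoffs 0, 7 → best response Risky.
Lab B against (Risky, Novel): payoffs 6, 4 → best response Novel.
Lab B against (Moonshot, Incremental): payoffs 3, 6 → best response Risky.
Lab B against (Moonshot, Novel): payoffs 3, 1 → best response Novel.
Lab C against (Novel, Novel): payoffs 1, 7 → best response Novel.
Lab C against (Novel, Risky): payoffs 7, 9 → best response Novel.
Lab C against (Risky, Novel): payoffs 2, 5 → best response Novel.
Lab C against (Risky, Risky): payoffs 3, 8 → best response Novel.
Lab C against (Moonshot, Novel): payoffs 4, 9 → best response Novel.
Lab C against (Moonshot, Risky): payoffs 4, 1 → best response Incremental.
Mutual best responses: (Novel, Risky, Novel); (Risky, Novel, Novel); (Moonshot, Risky, Incremental).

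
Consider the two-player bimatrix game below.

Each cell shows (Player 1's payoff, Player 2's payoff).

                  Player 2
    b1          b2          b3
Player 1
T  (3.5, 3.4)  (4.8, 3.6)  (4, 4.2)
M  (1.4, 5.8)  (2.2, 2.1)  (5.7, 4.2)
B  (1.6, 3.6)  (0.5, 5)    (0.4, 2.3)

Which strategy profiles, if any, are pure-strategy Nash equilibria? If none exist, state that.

There is no pure-strategy Nash equilibrium.

Player 1 against b1: payoffs 3.5, 1.4, 1.6 → best response T.
Player 1 against b2: payoffs 4.8, 2.2, 0.5 → best response T.
Player 1 against b3: payoffs 4, 5.7, 0.4 → best response M.
Player 2 against T: payoffs 3.4, 3.6, 4.2 → best response b3.
Player 2 against M: payoffs 5.8, 2.1, 4.2 → best response b1.
Player 2 against B: payoffs 3.6, 5, 2.3 → best response b2.
No profile is a mutual best response for all players.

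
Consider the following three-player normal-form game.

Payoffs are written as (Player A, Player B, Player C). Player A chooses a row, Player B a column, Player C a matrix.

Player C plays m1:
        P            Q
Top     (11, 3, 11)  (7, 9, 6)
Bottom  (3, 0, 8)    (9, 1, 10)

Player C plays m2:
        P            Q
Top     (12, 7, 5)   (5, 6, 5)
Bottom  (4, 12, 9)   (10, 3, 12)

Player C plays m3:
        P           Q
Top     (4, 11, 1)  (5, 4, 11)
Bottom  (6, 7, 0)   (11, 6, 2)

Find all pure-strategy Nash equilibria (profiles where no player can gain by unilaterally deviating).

Player A against (P, m1): payoffs 11, 3 → best response Top.
Player A against (P, m2): payoffs 12, 4 → best response Top.
Player A against (P, m3): payoffs 4, 6 → best response Bottom.
Player A against (Q, m1): payoffs 7, 9 → best response Bottom.
Player A against (Q, m2): payoffs 5, 10 → best response Bottom.
Player A against (Q, m3): payoffs 5, 11 → best response Bottom.
Player B against (Top, m1): payoffs 3, 9 → best response Q.
Player B against (Top, m2): payoffs 7, 6 → best response P.
Player B against (Top, m3): payoffs 11, 4 → best response P.
Player B against (Bottom, m1): payoffs 0, 1 → best response Q.
Player B against (Bottom, m2): payoffs 12, 3 → best response P.
Player B against (Bottom, m3): payoffs 7, 6 → best response P.
Player C against (Top, P): payoffs 11, 5, 1 → best response m1.
Player C against (Top, Q): payoffs 6, 5, 11 → best response m3.
Player C against (Bottom, P): payoffs 8, 9, 0 → best response m2.
Player C against (Bottom, Q): payoffs 10, 12, 2 → best response m2.
No profile is a mutual best response for all players.

This game has no pure Nash equilibrium.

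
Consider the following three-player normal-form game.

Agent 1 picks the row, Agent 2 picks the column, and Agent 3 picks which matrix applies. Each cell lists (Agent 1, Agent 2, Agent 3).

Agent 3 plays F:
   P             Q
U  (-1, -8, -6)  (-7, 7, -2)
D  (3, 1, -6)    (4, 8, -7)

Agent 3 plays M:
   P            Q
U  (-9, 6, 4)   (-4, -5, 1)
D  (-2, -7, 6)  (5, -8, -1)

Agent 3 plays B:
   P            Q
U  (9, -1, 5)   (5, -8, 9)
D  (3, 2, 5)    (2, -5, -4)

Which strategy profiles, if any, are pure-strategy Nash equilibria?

(U, P, B); (D, P, M)

(U, P, F): Agent 1 can switch to D (-1 → 3). Not NE.
(U, P, M): Agent 1 can switch to D (-9 → -2). Not NE.
(U, P, B): Agent 1 gets 9, best alternative 3; Agent 2 gets -1, best alternative -8; Agent 3 gets 5, best alternative 4. No profitable deviation — NE.
(U, Q, F): Agent 1 can switch to D (-7 → 4). Not NE.
(U, Q, M): Agent 1 can switch to D (-4 → 5). Not NE.
(U, Q, B): Agent 2 can switch to P (-8 → -1). Not NE.
(D, P, F): Agent 2 can switch to Q (1 → 8). Not NE.
(D, P, M): Agent 1 gets -2, best alternative -9; Agent 2 gets -7, best alternative -8; Agent 3 gets 6, best alternative 5. No profitable deviation — NE.
(D, P, B): Agent 1 can switch to U (3 → 9). Not NE.
(D, Q, F): Agent 3 can switch to M (-7 → -1). Not NE.
(The remaining 2 profiles each have a profitable deviation by the same check.)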